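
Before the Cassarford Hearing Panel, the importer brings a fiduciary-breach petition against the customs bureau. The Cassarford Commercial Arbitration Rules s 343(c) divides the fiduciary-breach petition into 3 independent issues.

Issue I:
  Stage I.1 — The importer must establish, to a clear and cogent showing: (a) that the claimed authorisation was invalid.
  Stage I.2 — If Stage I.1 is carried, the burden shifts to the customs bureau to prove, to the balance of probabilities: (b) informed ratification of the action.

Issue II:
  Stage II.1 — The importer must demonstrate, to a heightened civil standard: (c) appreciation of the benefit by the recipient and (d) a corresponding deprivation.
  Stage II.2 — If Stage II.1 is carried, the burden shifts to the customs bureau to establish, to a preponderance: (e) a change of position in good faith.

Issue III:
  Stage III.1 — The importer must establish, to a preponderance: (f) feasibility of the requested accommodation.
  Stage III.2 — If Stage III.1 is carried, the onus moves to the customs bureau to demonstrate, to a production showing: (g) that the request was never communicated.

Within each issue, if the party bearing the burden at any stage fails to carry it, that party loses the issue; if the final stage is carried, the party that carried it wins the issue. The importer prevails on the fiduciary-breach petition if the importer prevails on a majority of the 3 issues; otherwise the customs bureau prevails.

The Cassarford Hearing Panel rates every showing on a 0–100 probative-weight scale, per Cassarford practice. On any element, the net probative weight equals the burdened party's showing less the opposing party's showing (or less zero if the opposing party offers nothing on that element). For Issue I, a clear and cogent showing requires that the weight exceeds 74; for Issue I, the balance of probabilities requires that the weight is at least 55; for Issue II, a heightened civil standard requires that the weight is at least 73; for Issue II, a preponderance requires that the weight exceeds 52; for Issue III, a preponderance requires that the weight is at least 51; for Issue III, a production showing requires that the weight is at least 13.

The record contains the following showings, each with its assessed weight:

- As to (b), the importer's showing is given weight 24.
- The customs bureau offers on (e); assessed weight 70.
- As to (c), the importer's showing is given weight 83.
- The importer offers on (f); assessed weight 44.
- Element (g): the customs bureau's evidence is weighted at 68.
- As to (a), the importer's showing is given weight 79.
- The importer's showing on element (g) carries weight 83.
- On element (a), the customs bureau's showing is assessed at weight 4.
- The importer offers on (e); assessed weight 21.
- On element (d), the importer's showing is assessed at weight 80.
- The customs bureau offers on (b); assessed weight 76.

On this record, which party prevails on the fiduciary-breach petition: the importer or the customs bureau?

— Issue I —
At Stage I.1 the importer must meet a clear and cogent showing (weight exceeds 74): on (a) the weight is 79 less the opposing 4 gives net 75, > 74, so (a) meets the standard.
  The importer carries Stage I.1; the customs bureau now bears the burden.
At Stage I.2 the customs bureau must meet the balance of probabilities (weight is at least 55): on (b) the weight is 76 less the opposing 24 gives net 52, which does not reach 55, so (b) does not meet the standard.
  Not every element is met, so the customs bureau fails to carry Stage I.2.
So the importer prevails on this issue.
— Issue II —
Stage II.1 (importer, a heightened civil standard, weight is at least 73): (c) 83 ≥ 73 — meets; (d) 80 ≥ 73 — meets.
  The importer carries Stage II.1; the customs bureau now bears the burden.
Stage II.2 (customs bureau, a preponderance, weight exceeds 52): (e) net 70−21=49 ≤ 52 — fails.
  The customs bureau does not carry Stage II.2.
So the importer prevails on this issue.
— Issue III —
At Stage III.1 the importer must meet a preponderance (weight is at least 51): on (f) the weight is 44, < 51, so (f) does not meet the standard.
  The importer does not carry Stage III.1.
The analysis ends at Stage III.1; the customs bureau prevails on this issue.
Per-issue: Issue I → importer; Issue II → importer; Issue III → customs bureau. The importer must prevail on a majority of issues; overall, the importer prevails.

importer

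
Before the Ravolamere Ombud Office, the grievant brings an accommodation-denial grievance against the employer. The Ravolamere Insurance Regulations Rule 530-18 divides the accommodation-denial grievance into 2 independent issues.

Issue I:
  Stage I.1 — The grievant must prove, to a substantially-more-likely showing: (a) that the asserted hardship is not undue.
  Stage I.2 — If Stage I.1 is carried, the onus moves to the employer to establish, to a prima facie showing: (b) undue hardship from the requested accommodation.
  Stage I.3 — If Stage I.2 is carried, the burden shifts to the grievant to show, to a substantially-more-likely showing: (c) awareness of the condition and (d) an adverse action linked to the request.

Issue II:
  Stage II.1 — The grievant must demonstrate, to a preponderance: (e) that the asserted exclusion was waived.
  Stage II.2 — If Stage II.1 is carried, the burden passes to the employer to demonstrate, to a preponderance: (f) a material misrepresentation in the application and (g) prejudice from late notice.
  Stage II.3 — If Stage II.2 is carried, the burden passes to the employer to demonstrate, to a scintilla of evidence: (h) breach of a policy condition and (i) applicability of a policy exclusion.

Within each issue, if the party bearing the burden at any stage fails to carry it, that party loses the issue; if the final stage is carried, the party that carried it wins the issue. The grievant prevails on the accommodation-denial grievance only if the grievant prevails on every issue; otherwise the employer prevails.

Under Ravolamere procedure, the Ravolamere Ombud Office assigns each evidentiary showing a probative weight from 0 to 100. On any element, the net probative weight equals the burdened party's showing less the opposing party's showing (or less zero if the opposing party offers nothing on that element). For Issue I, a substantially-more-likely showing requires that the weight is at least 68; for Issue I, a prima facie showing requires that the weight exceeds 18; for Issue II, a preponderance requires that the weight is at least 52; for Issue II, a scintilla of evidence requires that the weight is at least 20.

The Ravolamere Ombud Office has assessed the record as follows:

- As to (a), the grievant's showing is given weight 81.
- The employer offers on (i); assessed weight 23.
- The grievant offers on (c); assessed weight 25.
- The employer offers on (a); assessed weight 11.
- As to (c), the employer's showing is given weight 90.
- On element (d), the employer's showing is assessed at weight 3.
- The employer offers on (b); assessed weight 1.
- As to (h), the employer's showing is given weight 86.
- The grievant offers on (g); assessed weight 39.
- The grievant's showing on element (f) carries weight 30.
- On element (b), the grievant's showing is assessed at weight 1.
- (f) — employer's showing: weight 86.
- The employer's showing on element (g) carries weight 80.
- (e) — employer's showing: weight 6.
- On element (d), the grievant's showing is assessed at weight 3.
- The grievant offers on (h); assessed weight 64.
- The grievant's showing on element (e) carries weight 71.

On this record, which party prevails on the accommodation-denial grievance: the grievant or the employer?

grievant

— Issue I —
At Stage I.1 the grievant must meet a substantially-more-likely showing (weight is at least 68): on (a) the weight is 81 less the opposing 11 gives net 70, which does reach 68, so (a) meets the standard.
  The grievant carries Stage I.1; the employer now bears the burden.
At Stage I.2 the employer must meet a prima facie showing (weight exceeds 18): on (b) the weight is 1 less the opposing 1 gives net 0, ≤ 18, so (b) does not meet the standard.
  Not every element is met, so the employer fails to carry Stage I.2.
So the grievant prevails on this issue.
— Issue II —
Stage II.1 — burden on grievant; standard: a preponderance (weight is at least 52).
    (e): 71 − 6 = 65 ≥ 52 [met]
  Stage II.1 is satisfied; the onus moves to the employer.
Stage II.2 — burden on employer; standard: a preponderance (weight is at least 52).
    (f): 86 − 30 = 56 ≥ 52 [met]
    (g): 80 − 39 = 41 < 52 [not met]
  The employer does not carry Stage II.2.
The grievant prevails on this issue.
Per-issue: Issue I → grievant; Issue II → grievant. The grievant must prevail on every issue; overall, the grievant prevails.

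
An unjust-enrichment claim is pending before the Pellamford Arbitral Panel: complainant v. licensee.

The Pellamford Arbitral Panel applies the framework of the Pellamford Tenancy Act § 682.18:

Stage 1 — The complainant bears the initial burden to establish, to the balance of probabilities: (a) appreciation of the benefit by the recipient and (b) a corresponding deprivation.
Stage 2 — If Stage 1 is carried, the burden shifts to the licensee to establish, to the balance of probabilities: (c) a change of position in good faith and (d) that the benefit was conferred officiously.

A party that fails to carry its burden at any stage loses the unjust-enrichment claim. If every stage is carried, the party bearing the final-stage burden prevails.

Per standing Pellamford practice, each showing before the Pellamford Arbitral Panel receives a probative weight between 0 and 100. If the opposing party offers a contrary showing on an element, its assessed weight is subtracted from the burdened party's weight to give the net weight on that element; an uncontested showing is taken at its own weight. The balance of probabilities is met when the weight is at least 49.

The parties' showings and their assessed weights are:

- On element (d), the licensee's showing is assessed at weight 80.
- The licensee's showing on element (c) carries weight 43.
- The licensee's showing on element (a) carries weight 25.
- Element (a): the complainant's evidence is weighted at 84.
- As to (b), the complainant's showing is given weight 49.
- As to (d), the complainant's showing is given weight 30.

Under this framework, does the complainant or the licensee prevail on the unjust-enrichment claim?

Stage 1 — burden on complainant; standard: the balance of probabilities (weight is at least 49).
    (a): 84 − 25 = 59 ≥ 49 [met]
    (b): 49 ≥ 49 [met]
  The complainant carries Stage 1; the licensee now bears the burden.
Stage 2 — burden on licensee; standard: the balance of probabilities (weight is at least 49).
    (c): 43 < 49 [not met]
    (d): 80 − 30 = 50 ≥ 49 [met]
  The licensee does not carry Stage 2.
The analysis ends at Stage 2; the complainant prevails.

complainant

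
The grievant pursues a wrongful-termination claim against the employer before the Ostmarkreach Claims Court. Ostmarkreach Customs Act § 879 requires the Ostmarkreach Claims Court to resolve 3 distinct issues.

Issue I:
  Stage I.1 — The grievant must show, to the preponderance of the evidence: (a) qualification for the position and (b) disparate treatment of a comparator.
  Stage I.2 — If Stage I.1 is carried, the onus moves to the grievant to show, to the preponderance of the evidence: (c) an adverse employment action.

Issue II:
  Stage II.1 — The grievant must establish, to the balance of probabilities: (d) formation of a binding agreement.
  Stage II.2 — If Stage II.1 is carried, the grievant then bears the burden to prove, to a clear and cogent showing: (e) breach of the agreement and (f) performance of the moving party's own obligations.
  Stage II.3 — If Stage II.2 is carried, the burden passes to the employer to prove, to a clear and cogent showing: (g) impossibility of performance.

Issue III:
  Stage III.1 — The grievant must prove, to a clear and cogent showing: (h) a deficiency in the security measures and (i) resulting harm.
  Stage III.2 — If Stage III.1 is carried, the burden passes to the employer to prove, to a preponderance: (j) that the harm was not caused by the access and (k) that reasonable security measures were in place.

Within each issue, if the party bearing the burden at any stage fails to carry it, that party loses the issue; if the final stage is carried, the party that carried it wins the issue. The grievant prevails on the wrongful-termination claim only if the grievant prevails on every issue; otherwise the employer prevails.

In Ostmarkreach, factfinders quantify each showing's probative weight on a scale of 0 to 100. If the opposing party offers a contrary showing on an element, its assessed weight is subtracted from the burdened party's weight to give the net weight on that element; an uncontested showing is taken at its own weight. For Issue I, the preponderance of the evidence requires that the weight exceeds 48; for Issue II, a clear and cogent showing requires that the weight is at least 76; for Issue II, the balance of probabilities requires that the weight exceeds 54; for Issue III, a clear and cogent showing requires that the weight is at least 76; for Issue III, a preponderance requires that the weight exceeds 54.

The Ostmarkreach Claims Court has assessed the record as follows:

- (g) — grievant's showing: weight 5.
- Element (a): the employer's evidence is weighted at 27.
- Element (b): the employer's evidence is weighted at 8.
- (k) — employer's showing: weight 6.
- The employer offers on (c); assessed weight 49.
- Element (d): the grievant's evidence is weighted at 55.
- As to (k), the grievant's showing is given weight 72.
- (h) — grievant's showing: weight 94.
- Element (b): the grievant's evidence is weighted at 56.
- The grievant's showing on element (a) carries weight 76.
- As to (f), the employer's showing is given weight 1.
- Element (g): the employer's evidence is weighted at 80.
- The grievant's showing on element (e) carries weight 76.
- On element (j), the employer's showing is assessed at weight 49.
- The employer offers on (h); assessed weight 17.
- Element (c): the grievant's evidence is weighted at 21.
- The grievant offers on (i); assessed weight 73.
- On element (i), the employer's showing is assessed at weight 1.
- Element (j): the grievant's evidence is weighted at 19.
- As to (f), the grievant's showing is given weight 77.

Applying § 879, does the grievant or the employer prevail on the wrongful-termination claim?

employer

— Issue I —
At Stage I.1 the grievant must meet the preponderance of the evidence (weight exceeds 48): on (a) the weight is 76 less the opposing 27 gives net 49, > 48, so (a) meets the standard; on (b) the weight is 56 less the opposing 8 gives net 48, ≤ 48, so (b) does not meet the standard.
  Stage I.1 not carried; the grievant fails its burden.
The analysis ends at Stage I.1; the employer prevails on this issue.
— Issue II —
Stage II.1 — burden on grievant; standard: the balance of probabilities (weight exceeds 54).
    (d): 55 > 54 [met]
  Stage II.1 carried; the burden remains with the grievant.
Stage II.2 — burden on grievant; standard: a clear and cogent showing (weight is at least 76).
    (e): 76 ≥ 76 [met]
    (f): 77 − 1 = 76 ≥ 76 [met]
  The grievant carries Stage II.2; the employer now bears the burden.
Stage II.3 — burden on employer; standard: a clear and cogent showing (weight is at least 76).
    (g): 80 − 5 = 75 < 76 [not met]
  The employer does not carry Stage II.3.
The analysis ends at Stage II.3; the grievant prevails on this issue.
— Issue III —
Stage III.1 — burden on grievant; standard: a clear and cogent showing (weight is at least 76).
    (h): 94 − 17 = 77 ≥ 76 [met]
    (i): 73 − 1 = 72 < 76 [not met]
  The grievant does not carry Stage III.1.
So the employer prevails on this issue.
Per-issue: Issue I → employer; Issue II → grievant; Issue III → employer. The grievant must prevail on every issue; overall, the employer prevails.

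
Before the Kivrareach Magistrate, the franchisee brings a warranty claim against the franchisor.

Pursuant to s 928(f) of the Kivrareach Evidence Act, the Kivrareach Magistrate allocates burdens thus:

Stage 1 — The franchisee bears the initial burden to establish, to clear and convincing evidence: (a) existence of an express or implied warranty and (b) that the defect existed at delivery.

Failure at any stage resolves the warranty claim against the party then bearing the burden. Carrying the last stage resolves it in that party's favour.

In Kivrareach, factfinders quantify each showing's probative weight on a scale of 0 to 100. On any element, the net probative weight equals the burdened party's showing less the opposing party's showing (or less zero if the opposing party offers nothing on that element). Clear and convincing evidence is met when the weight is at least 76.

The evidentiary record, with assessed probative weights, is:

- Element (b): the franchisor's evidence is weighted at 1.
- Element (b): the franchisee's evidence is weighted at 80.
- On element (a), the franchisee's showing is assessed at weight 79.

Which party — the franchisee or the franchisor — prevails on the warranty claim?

Stage 1 — burden on franchisee; standard: clear and convincing evidence (weight is at least 76).
    (a): 79 ≥ 76 [met]
    (b): 80 − 1 = 79 ≥ 76 [met]
  All elements met at the final stage.
With every stage satisfied, the franchisee prevails.

franchisee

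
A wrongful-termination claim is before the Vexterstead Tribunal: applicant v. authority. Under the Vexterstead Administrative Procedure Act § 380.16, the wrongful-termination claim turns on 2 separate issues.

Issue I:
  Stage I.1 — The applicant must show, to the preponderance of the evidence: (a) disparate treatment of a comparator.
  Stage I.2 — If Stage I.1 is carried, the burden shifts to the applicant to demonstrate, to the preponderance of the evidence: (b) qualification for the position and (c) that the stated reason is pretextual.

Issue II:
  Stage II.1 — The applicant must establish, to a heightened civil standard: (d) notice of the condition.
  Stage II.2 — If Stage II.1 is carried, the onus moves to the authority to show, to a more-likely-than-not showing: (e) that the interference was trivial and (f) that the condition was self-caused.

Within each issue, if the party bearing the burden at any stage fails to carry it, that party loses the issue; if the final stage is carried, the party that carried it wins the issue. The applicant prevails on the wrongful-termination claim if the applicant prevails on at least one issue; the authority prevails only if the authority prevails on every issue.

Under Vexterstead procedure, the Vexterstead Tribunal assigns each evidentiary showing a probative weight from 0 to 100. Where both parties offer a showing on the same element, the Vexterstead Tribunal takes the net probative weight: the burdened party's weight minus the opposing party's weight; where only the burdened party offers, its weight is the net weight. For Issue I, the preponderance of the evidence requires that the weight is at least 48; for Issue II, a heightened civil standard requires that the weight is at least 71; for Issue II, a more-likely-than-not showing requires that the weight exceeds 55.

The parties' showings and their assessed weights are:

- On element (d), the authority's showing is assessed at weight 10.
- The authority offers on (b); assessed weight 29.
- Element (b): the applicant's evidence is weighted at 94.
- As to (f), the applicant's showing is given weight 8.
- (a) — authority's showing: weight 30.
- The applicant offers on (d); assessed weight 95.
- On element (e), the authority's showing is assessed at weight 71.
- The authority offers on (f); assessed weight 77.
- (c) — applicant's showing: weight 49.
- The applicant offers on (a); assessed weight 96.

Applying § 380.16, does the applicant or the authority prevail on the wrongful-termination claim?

— Issue I —
Stage I.1 (applicant, the preponderance of the evidence, weight is at least 48): (a) net 96−30=66 ≥ 48 — meets.
  All elements met. The applicant retains the burden for Stage I.2.
Stage I.2 (applicant, the preponderance of the evidence, weight is at least 48): (b) net 94−29=65 ≥ 48 — meets; (c) 49 ≥ 48 — meets.
  All elements met at the final stage.
All stages carried — the applicant prevails on this issue.
— Issue II —
At Stage II.1 the applicant must meet a heightened civil standard (weight is at least 71): on (d) the weight is 95 less the opposing 10 gives net 85, which does reach 71, so (d) meets the standard.
  Stage II.1 is satisfied; the onus moves to the authority.
At Stage II.2 the authority must meet a more-likely-than-not showing (weight exceeds 55): on (e) the weight is 71, > 55, so (e) meets the standard; on (f) the weight is 77 less the opposing 8 gives net 69, > 55, so (f) meets the standard.
  Stage II.2 carried; the final stage is satisfied.
All stages carried — the authority prevails on this issue.
Per-issue: Issue I → applicant; Issue II → authority. The applicant must prevail on at least one issue; overall, the applicant prevails.

applicant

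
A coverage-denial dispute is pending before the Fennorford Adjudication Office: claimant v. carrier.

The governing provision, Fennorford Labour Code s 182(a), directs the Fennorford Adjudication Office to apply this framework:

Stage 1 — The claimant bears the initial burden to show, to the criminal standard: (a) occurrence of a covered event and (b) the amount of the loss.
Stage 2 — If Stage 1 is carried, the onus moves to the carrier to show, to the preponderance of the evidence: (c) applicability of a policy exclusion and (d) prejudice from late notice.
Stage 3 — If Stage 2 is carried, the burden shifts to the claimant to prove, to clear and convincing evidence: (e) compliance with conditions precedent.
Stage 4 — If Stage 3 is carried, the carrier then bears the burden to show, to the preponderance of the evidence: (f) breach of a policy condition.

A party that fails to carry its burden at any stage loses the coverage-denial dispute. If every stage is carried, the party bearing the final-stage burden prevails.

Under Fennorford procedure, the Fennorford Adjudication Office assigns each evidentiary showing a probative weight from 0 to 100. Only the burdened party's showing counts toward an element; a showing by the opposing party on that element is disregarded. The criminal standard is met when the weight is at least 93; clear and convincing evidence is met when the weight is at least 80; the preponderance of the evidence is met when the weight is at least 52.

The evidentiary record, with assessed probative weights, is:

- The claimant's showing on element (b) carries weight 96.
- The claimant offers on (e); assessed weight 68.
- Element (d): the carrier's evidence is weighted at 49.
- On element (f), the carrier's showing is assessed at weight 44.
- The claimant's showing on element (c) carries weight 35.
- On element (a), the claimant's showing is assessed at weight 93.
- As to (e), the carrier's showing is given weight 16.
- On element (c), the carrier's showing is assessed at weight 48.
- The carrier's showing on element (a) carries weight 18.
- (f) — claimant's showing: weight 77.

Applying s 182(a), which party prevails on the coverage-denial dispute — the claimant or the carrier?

claimant

At Stage 1 the claimant must meet the criminal standard (weight is at least 93): on (a) the weight is 93 (the carrier's 18 is given no effect), ≥ 93, so (a) meets the standard; on (b) the weight is 96, ≥ 93, so (b) meets the standard.
  Stage 1 is satisfied; the onus moves to the carrier.
At Stage 2 the carrier must meet the preponderance of the evidence (weight is at least 52): on (c) the weight is 48 (the claimant's 35 is given no effect), < 52, so (c) does not meet the standard; on (d) the weight is 49, which does not reach 52, so (d) does not meet the standard.
  Not every element is met, so the carrier fails to carry Stage 2.
The claimant prevails.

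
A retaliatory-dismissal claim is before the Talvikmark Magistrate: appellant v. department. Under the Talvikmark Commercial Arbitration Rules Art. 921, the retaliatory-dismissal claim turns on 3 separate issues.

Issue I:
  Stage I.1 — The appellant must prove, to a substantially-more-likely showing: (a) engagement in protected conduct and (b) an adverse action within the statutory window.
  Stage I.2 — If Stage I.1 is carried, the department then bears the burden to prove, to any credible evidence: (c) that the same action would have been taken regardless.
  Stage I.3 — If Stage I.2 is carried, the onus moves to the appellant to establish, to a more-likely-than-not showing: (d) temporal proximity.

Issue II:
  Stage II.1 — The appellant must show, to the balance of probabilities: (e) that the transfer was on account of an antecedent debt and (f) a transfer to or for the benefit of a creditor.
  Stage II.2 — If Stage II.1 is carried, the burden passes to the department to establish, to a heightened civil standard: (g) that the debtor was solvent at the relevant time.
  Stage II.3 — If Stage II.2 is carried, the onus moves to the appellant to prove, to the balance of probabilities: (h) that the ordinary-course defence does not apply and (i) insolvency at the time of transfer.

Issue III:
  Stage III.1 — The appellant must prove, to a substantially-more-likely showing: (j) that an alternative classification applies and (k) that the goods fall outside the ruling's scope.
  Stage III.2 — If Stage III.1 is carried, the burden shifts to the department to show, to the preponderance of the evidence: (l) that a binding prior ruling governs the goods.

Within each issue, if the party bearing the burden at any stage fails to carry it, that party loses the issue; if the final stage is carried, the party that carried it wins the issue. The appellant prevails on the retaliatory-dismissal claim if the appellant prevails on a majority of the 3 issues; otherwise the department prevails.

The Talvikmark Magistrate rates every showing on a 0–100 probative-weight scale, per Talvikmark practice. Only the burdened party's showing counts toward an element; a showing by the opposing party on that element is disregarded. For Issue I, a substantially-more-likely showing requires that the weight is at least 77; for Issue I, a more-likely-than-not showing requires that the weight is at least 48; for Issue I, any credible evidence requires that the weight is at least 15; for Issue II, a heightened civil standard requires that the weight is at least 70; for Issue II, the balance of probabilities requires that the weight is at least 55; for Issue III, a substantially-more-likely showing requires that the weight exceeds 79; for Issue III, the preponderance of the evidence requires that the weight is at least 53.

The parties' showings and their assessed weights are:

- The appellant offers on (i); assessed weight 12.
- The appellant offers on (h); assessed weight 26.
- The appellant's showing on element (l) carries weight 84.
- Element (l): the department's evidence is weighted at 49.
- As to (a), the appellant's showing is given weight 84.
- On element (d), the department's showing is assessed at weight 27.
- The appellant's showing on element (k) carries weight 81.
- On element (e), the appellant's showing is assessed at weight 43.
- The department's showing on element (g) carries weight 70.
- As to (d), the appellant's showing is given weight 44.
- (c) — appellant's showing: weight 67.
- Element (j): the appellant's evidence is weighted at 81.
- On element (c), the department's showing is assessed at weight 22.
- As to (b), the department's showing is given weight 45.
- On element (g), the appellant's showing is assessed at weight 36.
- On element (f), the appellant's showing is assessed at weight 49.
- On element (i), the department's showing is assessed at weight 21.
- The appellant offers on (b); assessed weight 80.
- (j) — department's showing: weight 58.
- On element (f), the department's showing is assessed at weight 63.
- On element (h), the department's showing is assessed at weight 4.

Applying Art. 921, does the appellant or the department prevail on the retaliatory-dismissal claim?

department

— Issue I —
Stage I.1 — burden on appellant; standard: a substantially-more-likely showing (weight is at least 77).
    (a): 84 ≥ 77 [met]
    (b): 80 (department's 45 disregarded) ≥ 77 [met]
  The appellant carries Stage I.1; the department now bears the burden.
Stage I.2 — burden on department; standard: any credible evidence (weight is at least 15).
    (c): 22 (appellant's 67 disregarded) ≥ 15 [met]
  Stage I.2 is satisfied; the onus moves to the appellant.
Stage I.3 — burden on appellant; standard: a more-likely-than-not showing (weight is at least 48).
    (d): 44 (department's 27 disregarded) < 48 [not met]
  Stage I.3 not carried; the appellant fails its burden.
The analysis ends at Stage I.3; the department prevails on this issue.
— Issue II —
Stage II.1 — burden on appellant; standard: the balance of probabilities (weight is at least 55).
    (e): 43 < 55 [not met]
    (f): 49 (department's 63 disregarded) < 55 [not met]
  Not every element is met, so the appellant fails to carry Stage II.1.
The department prevails on this issue.
— Issue III —
Stage III.1 — burden on appellant; standard: a substantially-more-likely showing (weight exceeds 79).
    (j): 81 (department's 58 disregarded) > 79 [met]
    (k): 81 > 79 [met]
  All elements met. The burden passes to the department.
Stage III.2 — burden on department; standard: the preponderance of the evidence (weight is at least 53).
    (l): 49 (appellant's 84 disregarded) < 53 [not met]
  Stage III.2 not carried; the department fails its burden.
The appellant prevails on this issue.
Per-issue: Issue I → department; Issue II → department; Issue III → appellant. The appellant must prevail on a majority of issues; overall, the department prevails.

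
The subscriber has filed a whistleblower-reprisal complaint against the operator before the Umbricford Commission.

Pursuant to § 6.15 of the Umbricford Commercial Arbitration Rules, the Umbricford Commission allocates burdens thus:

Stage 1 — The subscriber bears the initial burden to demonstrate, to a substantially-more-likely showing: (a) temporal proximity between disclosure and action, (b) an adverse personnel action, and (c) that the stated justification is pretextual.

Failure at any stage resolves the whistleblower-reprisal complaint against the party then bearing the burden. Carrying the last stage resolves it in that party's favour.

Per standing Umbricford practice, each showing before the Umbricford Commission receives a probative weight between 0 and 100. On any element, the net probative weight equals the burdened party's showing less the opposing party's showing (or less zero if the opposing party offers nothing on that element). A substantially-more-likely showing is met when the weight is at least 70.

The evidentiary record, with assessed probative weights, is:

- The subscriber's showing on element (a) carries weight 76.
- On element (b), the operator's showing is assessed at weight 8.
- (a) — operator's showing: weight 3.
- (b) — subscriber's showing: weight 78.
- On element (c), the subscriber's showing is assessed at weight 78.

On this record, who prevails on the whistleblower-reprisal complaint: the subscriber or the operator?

Stage 1 (subscriber, a substantially-more-likely showing, weight is at least 70): (a) net 76−3=73 ≥ 70 — meets; (b) net 78−8=70 ≥ 70 — meets; (c) 78 ≥ 70 — meets.
  The subscriber carries the last stage.
All stages carried — the subscriber prevails.

subscriber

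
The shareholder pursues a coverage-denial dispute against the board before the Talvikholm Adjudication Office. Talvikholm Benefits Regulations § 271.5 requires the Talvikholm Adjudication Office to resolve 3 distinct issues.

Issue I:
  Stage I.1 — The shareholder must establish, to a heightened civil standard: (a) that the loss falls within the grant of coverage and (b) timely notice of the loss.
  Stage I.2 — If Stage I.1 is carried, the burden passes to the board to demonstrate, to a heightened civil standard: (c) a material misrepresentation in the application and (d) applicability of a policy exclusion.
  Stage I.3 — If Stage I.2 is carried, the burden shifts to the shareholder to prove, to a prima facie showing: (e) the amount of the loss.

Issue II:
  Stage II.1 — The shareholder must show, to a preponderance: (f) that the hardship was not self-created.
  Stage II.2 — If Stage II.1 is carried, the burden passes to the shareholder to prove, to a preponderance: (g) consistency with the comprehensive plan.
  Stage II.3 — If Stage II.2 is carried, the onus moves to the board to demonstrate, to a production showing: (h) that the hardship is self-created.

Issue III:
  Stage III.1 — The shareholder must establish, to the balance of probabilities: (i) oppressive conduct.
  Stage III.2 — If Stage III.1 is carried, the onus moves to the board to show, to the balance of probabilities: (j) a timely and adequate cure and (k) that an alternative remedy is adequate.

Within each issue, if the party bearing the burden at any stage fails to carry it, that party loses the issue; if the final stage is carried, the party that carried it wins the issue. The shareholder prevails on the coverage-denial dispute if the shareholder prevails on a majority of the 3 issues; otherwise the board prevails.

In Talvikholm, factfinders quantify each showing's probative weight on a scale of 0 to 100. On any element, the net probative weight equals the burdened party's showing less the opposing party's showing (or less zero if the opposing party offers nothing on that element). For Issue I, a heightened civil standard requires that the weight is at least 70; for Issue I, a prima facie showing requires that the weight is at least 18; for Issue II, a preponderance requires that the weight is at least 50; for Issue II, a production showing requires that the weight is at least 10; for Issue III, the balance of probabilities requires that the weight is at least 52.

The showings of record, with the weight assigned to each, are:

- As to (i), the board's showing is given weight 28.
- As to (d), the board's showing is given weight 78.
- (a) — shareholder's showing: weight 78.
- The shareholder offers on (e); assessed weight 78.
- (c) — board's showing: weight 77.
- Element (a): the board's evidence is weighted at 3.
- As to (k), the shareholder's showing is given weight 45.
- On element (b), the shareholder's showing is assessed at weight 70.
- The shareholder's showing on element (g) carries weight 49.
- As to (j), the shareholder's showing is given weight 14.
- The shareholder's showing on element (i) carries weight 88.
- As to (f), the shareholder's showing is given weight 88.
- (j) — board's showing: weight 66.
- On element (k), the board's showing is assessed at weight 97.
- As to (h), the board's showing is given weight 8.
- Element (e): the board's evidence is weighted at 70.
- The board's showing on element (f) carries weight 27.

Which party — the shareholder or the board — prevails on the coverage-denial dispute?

— Issue I —
Stage I.1 — burden on shareholder; standard: a heightened civil standard (weight is at least 70).
    (a): 78 − 3 = 75 ≥ 70 [met]
    (b): 70 ≥ 70 [met]
  All elements met. The burden passes to the board.
Stage I.2 — burden on board; standard: a heightened civil standard (weight is at least 70).
    (c): 77 ≥ 70 [met]
    (d): 78 ≥ 70 [met]
  Stage I.2 is satisfied; the onus moves to the shareholder.
Stage I.3 — burden on shareholder; standard: a prima facie showing (weight is at least 18).
    (e): 78 − 70 = 8 < 18 [not met]
  Stage I.3 not carried; the shareholder fails its burden.
The board prevails on this issue.
— Issue II —
At Stage II.1 the shareholder must meet a preponderance (weight is at least 50): on (f) the weight is 88 less the opposing 27 gives net 61, which does reach 50, so (f) meets the standard.
  All elements met. The shareholder retains the burden for Stage II.2.
At Stage II.2 the shareholder must meet a preponderance (weight is at least 50): on (g) the weight is 49, which does not reach 50, so (g) does not meet the standard.
  Stage II.2 not carried; the shareholder fails its burden.
The board prevails on this issue.
— Issue III —
Stage III.1 (shareholder, the balance of probabilities, weight is at least 52): (i) net 88−28=60 ≥ 52 — meets.
  The shareholder carries Stage III.1; the board now bears the burden.
Stage III.2 (board, the balance of probabilities, weight is at least 52): (j) net 66−14=52 ≥ 52 — meets; (k) net 97−45=52 ≥ 52 — meets.
  The board carries the last stage.
Every stage carried; the board prevails on this issue.
Per-issue: Issue I → board; Issue II → board; Issue III → board. The shareholder must prevail on a majority of issues; overall, the board prevails.

board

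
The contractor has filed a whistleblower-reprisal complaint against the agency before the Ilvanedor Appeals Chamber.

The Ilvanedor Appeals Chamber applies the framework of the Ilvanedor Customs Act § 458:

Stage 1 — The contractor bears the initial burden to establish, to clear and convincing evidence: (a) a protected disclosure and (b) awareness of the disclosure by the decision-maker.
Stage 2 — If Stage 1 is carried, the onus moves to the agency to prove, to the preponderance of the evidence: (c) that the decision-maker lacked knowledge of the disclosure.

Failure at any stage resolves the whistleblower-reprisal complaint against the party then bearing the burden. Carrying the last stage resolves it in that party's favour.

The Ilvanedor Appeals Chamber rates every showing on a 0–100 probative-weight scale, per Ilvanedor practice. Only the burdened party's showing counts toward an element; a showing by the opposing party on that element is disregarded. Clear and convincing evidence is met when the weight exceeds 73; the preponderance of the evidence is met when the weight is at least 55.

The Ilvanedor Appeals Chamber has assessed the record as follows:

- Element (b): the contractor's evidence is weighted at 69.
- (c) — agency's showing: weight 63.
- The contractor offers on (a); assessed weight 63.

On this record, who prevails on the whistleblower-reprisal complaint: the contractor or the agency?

Stage 1 (contractor, clear and convincing evidence, weight exceeds 73): (a) 63 ≤ 73 — fails; (b) 69 ≤ 73 — fails.
  The contractor does not carry Stage 1.
The agency prevails.

agency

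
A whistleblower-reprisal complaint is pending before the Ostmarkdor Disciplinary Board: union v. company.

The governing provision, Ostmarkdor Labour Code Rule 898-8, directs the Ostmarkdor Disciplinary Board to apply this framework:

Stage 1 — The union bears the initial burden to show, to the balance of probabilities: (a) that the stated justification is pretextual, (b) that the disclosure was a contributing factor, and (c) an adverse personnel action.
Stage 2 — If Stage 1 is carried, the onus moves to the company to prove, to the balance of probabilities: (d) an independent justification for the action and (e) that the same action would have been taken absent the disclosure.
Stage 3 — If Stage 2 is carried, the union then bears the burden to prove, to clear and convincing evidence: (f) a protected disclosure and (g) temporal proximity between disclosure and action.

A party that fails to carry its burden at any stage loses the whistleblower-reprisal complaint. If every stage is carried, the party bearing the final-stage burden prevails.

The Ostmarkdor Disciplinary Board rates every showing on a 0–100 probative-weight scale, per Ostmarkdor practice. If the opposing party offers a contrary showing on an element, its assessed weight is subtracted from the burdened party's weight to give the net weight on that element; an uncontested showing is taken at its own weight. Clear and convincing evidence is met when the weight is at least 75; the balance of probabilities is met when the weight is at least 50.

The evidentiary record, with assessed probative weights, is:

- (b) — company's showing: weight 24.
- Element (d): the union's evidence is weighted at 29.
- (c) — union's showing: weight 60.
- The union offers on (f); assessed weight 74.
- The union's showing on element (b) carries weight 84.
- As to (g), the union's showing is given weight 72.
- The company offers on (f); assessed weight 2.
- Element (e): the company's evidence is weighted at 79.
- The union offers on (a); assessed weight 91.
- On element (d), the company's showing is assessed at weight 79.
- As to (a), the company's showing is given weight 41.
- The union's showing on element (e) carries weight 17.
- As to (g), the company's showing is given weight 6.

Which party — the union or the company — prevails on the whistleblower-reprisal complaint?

company

At Stage 1 the union must meet the balance of probabilities (weight is at least 50): on (a) the weight is 91 less the opposing 41 gives net 50, which does reach 50, so (a) meets the standard; on (b) the weight is 84 less the opposing 24 gives net 60, which does reach 50, so (b) meets the standard; on (c) the weight is 60, which does reach 50, so (c) meets the standard.
  Stage 1 is satisfied; the onus moves to the company.
At Stage 2 the company must meet the balance of probabilities (weight is at least 50): on (d) the weight is 79 less the opposing 29 gives net 50, which does reach 50, so (d) meets the standard; on (e) the weight is 79 less the opposing 17 gives net 62, ≥ 50, so (e) meets the standard.
  Stage 2 is satisfied; the onus moves to the union.
At Stage 3 the union must meet clear and convincing evidence (weight is at least 75): on (f) the weight is 74 less the opposing 2 gives net 72, which does not reach 75, so (f) does not meet the standard; on (g) the weight is 72 less the opposing 6 gives net 66, which does not reach 75, so (g) does not meet the standard.
  Not every element is met, so the union fails to carry Stage 3.
So the company prevails.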